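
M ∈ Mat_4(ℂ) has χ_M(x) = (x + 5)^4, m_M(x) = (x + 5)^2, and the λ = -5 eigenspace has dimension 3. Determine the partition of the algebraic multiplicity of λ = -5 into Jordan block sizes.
Block sizes for λ = -5: [2, 1, 1]

Step 1 — from the characteristic polynomial, algebraic multiplicity of λ = -5 is 4. From dim ker(M − (-5)·I) = 3, there are exactly 3 Jordan blocks for λ = -5.
Step 2 — from the minimal polynomial, the factor (x + 5)^2 tells us the largest block for λ = -5 has size 2.
Step 3 — with total size 4, 3 blocks, and largest block 2, the block sizes (in nonincreasing order) are [2, 1, 1].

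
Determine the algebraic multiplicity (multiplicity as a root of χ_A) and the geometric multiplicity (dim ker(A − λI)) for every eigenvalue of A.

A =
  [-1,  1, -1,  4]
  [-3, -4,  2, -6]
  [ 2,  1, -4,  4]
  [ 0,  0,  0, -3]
λ = -3: alg = 4, geom = 2

Step 1 — factor the characteristic polynomial to read off the algebraic multiplicities:
  χ_A(x) = (x + 3)^4

Step 2 — compute geometric multiplicities via the rank-nullity identity g(λ) = n − rank(A − λI):
  rank(A − (-3)·I) = 2, so dim ker(A − (-3)·I) = n − 2 = 2

Summary:
  λ = -3: algebraic multiplicity = 4, geometric multiplicity = 2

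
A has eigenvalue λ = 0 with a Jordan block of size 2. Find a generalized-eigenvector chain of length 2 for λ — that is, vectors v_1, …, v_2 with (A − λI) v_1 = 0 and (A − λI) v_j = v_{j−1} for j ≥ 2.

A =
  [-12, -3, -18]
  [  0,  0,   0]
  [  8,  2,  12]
A Jordan chain for λ = 0 of length 2:
v_1 = (-12, 0, 8)ᵀ
v_2 = (1, 0, 0)ᵀ

Let N = A − (0)·I. We want v_2 with N^2 v_2 = 0 but N^1 v_2 ≠ 0; then v_{j-1} := N · v_j for j = 2, …, 2.

Pick v_2 = (1, 0, 0)ᵀ.
Then v_1 = N · v_2 = (-12, 0, 8)ᵀ.

Sanity check: (A − (0)·I) v_1 = (0, 0, 0)ᵀ = 0. ✓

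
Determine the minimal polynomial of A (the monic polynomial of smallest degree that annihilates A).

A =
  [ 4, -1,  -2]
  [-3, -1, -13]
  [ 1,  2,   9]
x^3 - 12*x^2 + 48*x - 64

The characteristic polynomial is χ_A(x) = (x - 4)^3, so the eigenvalues are known. The minimal polynomial is
  m_A(x) = Π_λ (x − λ)^{k_λ}
where k_λ is the size of the *largest* Jordan block for λ (equivalently, the smallest k with (A − λI)^k v = 0 for every generalised eigenvector v of λ).

  λ = 4: largest Jordan block has size 3, contributing (x − 4)^3

So m_A(x) = (x - 4)^3 = x^3 - 12*x^2 + 48*x - 64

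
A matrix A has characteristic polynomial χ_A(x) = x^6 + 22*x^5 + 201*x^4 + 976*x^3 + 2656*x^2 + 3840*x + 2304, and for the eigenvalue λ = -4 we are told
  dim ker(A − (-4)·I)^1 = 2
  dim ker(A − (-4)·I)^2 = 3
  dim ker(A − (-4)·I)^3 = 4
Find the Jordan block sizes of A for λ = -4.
Block sizes for λ = -4: [3, 1]

From the dimensions of kernels of powers, the number of Jordan blocks of size at least j is d_j − d_{j−1} where d_j = dim ker(N^j) (with d_0 = 0). Computing the differences gives [2, 1, 1].
The number of blocks of size exactly k is (#blocks of size ≥ k) − (#blocks of size ≥ k + 1), so the partition is: 1 block(s) of size 1, 1 block(s) of size 3.
In nonincreasing order the block sizes are [3, 1].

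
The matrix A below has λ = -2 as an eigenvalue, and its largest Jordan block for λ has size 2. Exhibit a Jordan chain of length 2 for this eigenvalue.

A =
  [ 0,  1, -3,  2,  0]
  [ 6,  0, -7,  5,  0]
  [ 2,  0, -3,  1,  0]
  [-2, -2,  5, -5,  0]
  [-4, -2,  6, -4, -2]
A Jordan chain for λ = -2 of length 2:
v_1 = (2, 6, 2, -2, -4)ᵀ
v_2 = (1, 0, 0, 0, 0)ᵀ

Let N = A − (-2)·I. We want v_2 with N^2 v_2 = 0 but N^1 v_2 ≠ 0; then v_{j-1} := N · v_j for j = 2, …, 2.

Pick v_2 = (1, 0, 0, 0, 0)ᵀ.
Then v_1 = N · v_2 = (2, 6, 2, -2, -4)ᵀ.

Sanity check: (A − (-2)·I) v_1 = (0, 0, 0, 0, 0)ᵀ = 0. ✓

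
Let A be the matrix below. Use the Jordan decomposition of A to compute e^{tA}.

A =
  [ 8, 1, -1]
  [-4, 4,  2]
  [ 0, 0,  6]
e^{tA} =
  [2*t*exp(6*t) + exp(6*t), t*exp(6*t), -t*exp(6*t)]
  [-4*t*exp(6*t), -2*t*exp(6*t) + exp(6*t), 2*t*exp(6*t)]
  [0, 0, exp(6*t)]

Strategy: write A = P · J · P⁻¹ where J is a Jordan canonical form, so e^{tA} = P · e^{tJ} · P⁻¹, and e^{tJ} can be computed block-by-block.

A has Jordan form
J =
  [6, 1, 0]
  [0, 6, 0]
  [0, 0, 6]
(up to reordering of blocks).

Per-block formulas:
  For a 2×2 Jordan block J_2(6): exp(t · J_2(6)) = e^(6t)·(I + t·N), where N is the 2×2 nilpotent shift.
  For a 1×1 block at λ = 6: exp(t · [6]) = [e^(6t)].

After assembling e^{tJ} and conjugating by P, we get:

e^{tA} =
  [2*t*exp(6*t) + exp(6*t), t*exp(6*t), -t*exp(6*t)]
  [-4*t*exp(6*t), -2*t*exp(6*t) + exp(6*t), 2*t*exp(6*t)]
  [0, 0, exp(6*t)]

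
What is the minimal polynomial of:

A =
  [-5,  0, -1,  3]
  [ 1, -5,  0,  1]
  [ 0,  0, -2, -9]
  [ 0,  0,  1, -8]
x^2 + 10*x + 25

The characteristic polynomial is χ_A(x) = (x + 5)^4, so the eigenvalues are known. The minimal polynomial is
  m_A(x) = Π_λ (x − λ)^{k_λ}
where k_λ is the size of the *largest* Jordan block for λ (equivalently, the smallest k with (A − λI)^k v = 0 for every generalised eigenvector v of λ).

  λ = -5: largest Jordan block has size 2, contributing (x + 5)^2

So m_A(x) = (x + 5)^2 = x^2 + 10*x + 25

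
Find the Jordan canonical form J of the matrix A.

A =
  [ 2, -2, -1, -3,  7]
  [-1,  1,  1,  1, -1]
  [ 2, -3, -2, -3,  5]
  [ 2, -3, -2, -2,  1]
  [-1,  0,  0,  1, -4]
J_3(-1) ⊕ J_2(-1)

The characteristic polynomial is
  det(x·I − A) = x^5 + 5*x^4 + 10*x^3 + 10*x^2 + 5*x + 1 = (x + 1)^5

Eigenvalues and multiplicities (the geometric multiplicity of λ is n − rank(A − λI), which equals the number of Jordan blocks for λ):
  λ = -1: algebraic multiplicity = 5, geometric multiplicity = 2

Determining the block sizes for each eigenvalue:
  λ = -1: with am = 5 and gm = 2, the partition is not yet determined (e.g. several partitions of 5 into 2 parts exist). Let N = A − (-1)·I. Computing rank(N^1) = 3, rank(N^2) = 1, rank(N^3) = 0; the number of blocks of size ≥ j is rank(N^{j−1}) − rank(N^j), giving [2, 2, 1]. So we have 1 block(s) of size 3, 1 block(s) of size 2 → block sizes [3, 2]

Assembling the blocks gives a Jordan form
J =
  [-1,  1,  0,  0,  0]
  [ 0, -1,  1,  0,  0]
  [ 0,  0, -1,  0,  0]
  [ 0,  0,  0, -1,  1]
  [ 0,  0,  0,  0, -1]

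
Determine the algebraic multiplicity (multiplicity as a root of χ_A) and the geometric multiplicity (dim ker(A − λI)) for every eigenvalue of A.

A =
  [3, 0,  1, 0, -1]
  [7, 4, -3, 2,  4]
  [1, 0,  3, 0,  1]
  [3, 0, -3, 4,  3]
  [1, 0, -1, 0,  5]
λ = 3: alg = 1, geom = 1; λ = 4: alg = 4, geom = 3

Step 1 — factor the characteristic polynomial to read off the algebraic multiplicities:
  χ_A(x) = (x - 4)^4*(x - 3)

Step 2 — compute geometric multiplicities via the rank-nullity identity g(λ) = n − rank(A − λI):
  rank(A − (3)·I) = 4, so dim ker(A − (3)·I) = n − 4 = 1
  rank(A − (4)·I) = 2, so dim ker(A − (4)·I) = n − 2 = 3

Summary:
  λ = 3: algebraic multiplicity = 1, geometric multiplicity = 1
  λ = 4: algebraic multiplicity = 4, geometric multiplicity = 3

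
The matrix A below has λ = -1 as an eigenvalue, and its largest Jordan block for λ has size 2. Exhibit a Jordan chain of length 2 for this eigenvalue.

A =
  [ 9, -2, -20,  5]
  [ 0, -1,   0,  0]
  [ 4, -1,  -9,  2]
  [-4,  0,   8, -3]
A Jordan chain for λ = -1 of length 2:
v_1 = (10, 0, 4, -4)ᵀ
v_2 = (1, 0, 0, 0)ᵀ

Let N = A − (-1)·I. We want v_2 with N^2 v_2 = 0 but N^1 v_2 ≠ 0; then v_{j-1} := N · v_j for j = 2, …, 2.

Pick v_2 = (1, 0, 0, 0)ᵀ.
Then v_1 = N · v_2 = (10, 0, 4, -4)ᵀ.

Sanity check: (A − (-1)·I) v_1 = (0, 0, 0, 0)ᵀ = 0. ✓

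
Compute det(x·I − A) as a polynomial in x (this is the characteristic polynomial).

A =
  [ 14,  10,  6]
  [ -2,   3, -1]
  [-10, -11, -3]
x^3 - 14*x^2 + 60*x - 72

Expanding det(x·I − A) (e.g. by cofactor expansion or by noting that A is similar to its Jordan form J, which has the same characteristic polynomial as A) gives
  χ_A(x) = x^3 - 14*x^2 + 60*x - 72
which factors as (x - 6)^2*(x - 2). The eigenvalues (with algebraic multiplicities) are λ = 2 with multiplicity 1, λ = 6 with multiplicity 2.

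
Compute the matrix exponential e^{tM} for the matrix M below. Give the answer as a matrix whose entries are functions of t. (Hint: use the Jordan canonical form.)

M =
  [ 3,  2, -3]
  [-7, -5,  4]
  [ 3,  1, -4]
e^{tM} =
  [t^2*exp(-2*t) + 5*t*exp(-2*t) + exp(-2*t), t^2*exp(-2*t)/2 + 2*t*exp(-2*t), -t^2*exp(-2*t)/2 - 3*t*exp(-2*t)]
  [-t^2*exp(-2*t) - 7*t*exp(-2*t), -t^2*exp(-2*t)/2 - 3*t*exp(-2*t) + exp(-2*t), t^2*exp(-2*t)/2 + 4*t*exp(-2*t)]
  [t^2*exp(-2*t) + 3*t*exp(-2*t), t^2*exp(-2*t)/2 + t*exp(-2*t), -t^2*exp(-2*t)/2 - 2*t*exp(-2*t) + exp(-2*t)]

Strategy: write M = P · J · P⁻¹ where J is a Jordan canonical form, so e^{tM} = P · e^{tJ} · P⁻¹, and e^{tJ} can be computed block-by-block.

M has Jordan form
J =
  [-2,  1,  0]
  [ 0, -2,  1]
  [ 0,  0, -2]
(up to reordering of blocks).

Per-block formulas:
  For a 3×3 Jordan block J_3(-2): exp(t · J_3(-2)) = e^(-2t)·(I + t·N + (t^2/2)·N^2), where N is the 3×3 nilpotent shift.

After assembling e^{tJ} and conjugating by P, we get:

e^{tM} =
  [t^2*exp(-2*t) + 5*t*exp(-2*t) + exp(-2*t), t^2*exp(-2*t)/2 + 2*t*exp(-2*t), -t^2*exp(-2*t)/2 - 3*t*exp(-2*t)]
  [-t^2*exp(-2*t) - 7*t*exp(-2*t), -t^2*exp(-2*t)/2 - 3*t*exp(-2*t) + exp(-2*t), t^2*exp(-2*t)/2 + 4*t*exp(-2*t)]
  [t^2*exp(-2*t) + 3*t*exp(-2*t), t^2*exp(-2*t)/2 + t*exp(-2*t), -t^2*exp(-2*t)/2 - 2*t*exp(-2*t) + exp(-2*t)]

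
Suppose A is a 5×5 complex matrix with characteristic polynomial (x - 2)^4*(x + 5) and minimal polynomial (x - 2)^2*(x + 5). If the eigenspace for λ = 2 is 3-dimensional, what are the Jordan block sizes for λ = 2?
Block sizes for λ = 2: [2, 1, 1]

Step 1 — from the characteristic polynomial, algebraic multiplicity of λ = 2 is 4. From dim ker(A − (2)·I) = 3, there are exactly 3 Jordan blocks for λ = 2.
Step 2 — from the minimal polynomial, the factor (x − 2)^2 tells us the largest block for λ = 2 has size 2.
Step 3 — with total size 4, 3 blocks, and largest block 2, the block sizes (in nonincreasing order) are [2, 1, 1].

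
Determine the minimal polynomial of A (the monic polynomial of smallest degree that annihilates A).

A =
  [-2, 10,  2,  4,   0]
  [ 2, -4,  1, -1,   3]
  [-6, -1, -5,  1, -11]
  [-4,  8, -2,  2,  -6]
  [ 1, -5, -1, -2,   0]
x^4 + 9*x^3 + 27*x^2 + 27*x

The characteristic polynomial is χ_A(x) = x^2*(x + 3)^3, so the eigenvalues are known. The minimal polynomial is
  m_A(x) = Π_λ (x − λ)^{k_λ}
where k_λ is the size of the *largest* Jordan block for λ (equivalently, the smallest k with (A − λI)^k v = 0 for every generalised eigenvector v of λ).

  λ = -3: largest Jordan block has size 3, contributing (x + 3)^3
  λ = 0: largest Jordan block has size 1, contributing (x − 0)

So m_A(x) = x*(x + 3)^3 = x^4 + 9*x^3 + 27*x^2 + 27*x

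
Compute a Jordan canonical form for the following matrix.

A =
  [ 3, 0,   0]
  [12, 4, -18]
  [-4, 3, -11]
J_1(-5) ⊕ J_1(-2) ⊕ J_1(3)

The characteristic polynomial is
  det(x·I − A) = x^3 + 4*x^2 - 11*x - 30 = (x - 3)*(x + 2)*(x + 5)

Eigenvalues and multiplicities (the geometric multiplicity of λ is n − rank(A − λI), which equals the number of Jordan blocks for λ):
  λ = -5: algebraic multiplicity = 1, geometric multiplicity = 1
  λ = -2: algebraic multiplicity = 1, geometric multiplicity = 1
  λ = 3: algebraic multiplicity = 1, geometric multiplicity = 1

Determining the block sizes for each eigenvalue:
  λ = -5: one block (gm = 1), so the single block has size am = 1 → block sizes [1]
  λ = -2: one block (gm = 1), so the single block has size am = 1 → block sizes [1]
  λ = 3: one block (gm = 1), so the single block has size am = 1 → block sizes [1]

Assembling the blocks gives a Jordan form
J =
  [-5,  0, 0]
  [ 0, -2, 0]
  [ 0,  0, 3]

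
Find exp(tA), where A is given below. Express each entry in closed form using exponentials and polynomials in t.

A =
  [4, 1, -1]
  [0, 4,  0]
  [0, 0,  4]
e^{tA} =
  [exp(4*t), t*exp(4*t), -t*exp(4*t)]
  [0, exp(4*t), 0]
  [0, 0, exp(4*t)]

Strategy: write A = P · J · P⁻¹ where J is a Jordan canonical form, so e^{tA} = P · e^{tJ} · P⁻¹, and e^{tJ} can be computed block-by-block.

A has Jordan form
J =
  [4, 1, 0]
  [0, 4, 0]
  [0, 0, 4]
(up to reordering of blocks).

Per-block formulas:
  For a 2×2 Jordan block J_2(4): exp(t · J_2(4)) = e^(4t)·(I + t·N), where N is the 2×2 nilpotent shift.
  For a 1×1 block at λ = 4: exp(t · [4]) = [e^(4t)].

After assembling e^{tJ} and conjugating by P, we get:

e^{tA} =
  [exp(4*t), t*exp(4*t), -t*exp(4*t)]
  [0, exp(4*t), 0]
  [0, 0, exp(4*t)]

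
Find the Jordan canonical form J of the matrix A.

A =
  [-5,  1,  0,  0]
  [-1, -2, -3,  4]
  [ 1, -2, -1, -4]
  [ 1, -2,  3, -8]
J_3(-4) ⊕ J_1(-4)

The characteristic polynomial is
  det(x·I − A) = x^4 + 16*x^3 + 96*x^2 + 256*x + 256 = (x + 4)^4

Eigenvalues and multiplicities (the geometric multiplicity of λ is n − rank(A − λI), which equals the number of Jordan blocks for λ):
  λ = -4: algebraic multiplicity = 4, geometric multiplicity = 2

Determining the block sizes for each eigenvalue:
  λ = -4: with am = 4 and gm = 2, the partition is not yet determined (e.g. several partitions of 4 into 2 parts exist). Let N = A − (-4)·I. Computing rank(N^1) = 2, rank(N^2) = 1, rank(N^3) = 0; the number of blocks of size ≥ j is rank(N^{j−1}) − rank(N^j), giving [2, 1, 1]. So we have 1 block(s) of size 3, 1 block(s) of size 1 → block sizes [3, 1]

Assembling the blocks gives a Jordan form
J =
  [-4,  1,  0,  0]
  [ 0, -4,  1,  0]
  [ 0,  0, -4,  0]
  [ 0,  0,  0, -4]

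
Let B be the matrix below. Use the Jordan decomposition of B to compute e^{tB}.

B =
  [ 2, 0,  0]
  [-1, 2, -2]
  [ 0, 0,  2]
e^{tB} =
  [exp(2*t), 0, 0]
  [-t*exp(2*t), exp(2*t), -2*t*exp(2*t)]
  [0, 0, exp(2*t)]

Strategy: write B = P · J · P⁻¹ where J is a Jordan canonical form, so e^{tB} = P · e^{tJ} · P⁻¹, and e^{tJ} can be computed block-by-block.

B has Jordan form
J =
  [2, 1, 0]
  [0, 2, 0]
  [0, 0, 2]
(up to reordering of blocks).

Per-block formulas:
  For a 1×1 block at λ = 2: exp(t · [2]) = [e^(2t)].
  For a 2×2 Jordan block J_2(2): exp(t · J_2(2)) = e^(2t)·(I + t·N), where N is the 2×2 nilpotent shift.

After assembling e^{tJ} and conjugating by P, we get:

e^{tB} =
  [exp(2*t), 0, 0]
  [-t*exp(2*t), exp(2*t), -2*t*exp(2*t)]
  [0, 0, exp(2*t)]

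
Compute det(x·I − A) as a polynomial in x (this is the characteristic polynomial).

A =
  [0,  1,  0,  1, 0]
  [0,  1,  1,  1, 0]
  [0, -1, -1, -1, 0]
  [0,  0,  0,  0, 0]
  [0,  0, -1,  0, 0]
x^5

Expanding det(x·I − A) (e.g. by cofactor expansion or by noting that A is similar to its Jordan form J, which has the same characteristic polynomial as A) gives
  χ_A(x) = x^5
which factors as x^5. The eigenvalues (with algebraic multiplicities) are λ = 0 with multiplicity 5.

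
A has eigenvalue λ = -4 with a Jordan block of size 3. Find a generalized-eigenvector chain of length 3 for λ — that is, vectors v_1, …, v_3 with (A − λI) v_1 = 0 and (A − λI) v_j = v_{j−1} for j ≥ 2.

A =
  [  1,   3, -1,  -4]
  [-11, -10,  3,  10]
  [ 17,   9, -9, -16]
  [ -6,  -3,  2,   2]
A Jordan chain for λ = -4 of length 3:
v_1 = (-1, 2, -3, 1)ᵀ
v_2 = (5, -11, 17, -6)ᵀ
v_3 = (1, 0, 0, 0)ᵀ

Let N = A − (-4)·I. We want v_3 with N^3 v_3 = 0 but N^2 v_3 ≠ 0; then v_{j-1} := N · v_j for j = 3, …, 2.

Pick v_3 = (1, 0, 0, 0)ᵀ.
Then v_2 = N · v_3 = (5, -11, 17, -6)ᵀ.
Then v_1 = N · v_2 = (-1, 2, -3, 1)ᵀ.

Sanity check: (A − (-4)·I) v_1 = (0, 0, 0, 0)ᵀ = 0. ✓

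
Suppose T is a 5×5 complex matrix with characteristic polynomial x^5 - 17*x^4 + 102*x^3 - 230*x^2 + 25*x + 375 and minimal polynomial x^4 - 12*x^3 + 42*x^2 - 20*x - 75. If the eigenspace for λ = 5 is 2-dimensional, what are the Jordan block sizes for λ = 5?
Block sizes for λ = 5: [2, 1]

Step 1 — from the characteristic polynomial, algebraic multiplicity of λ = 5 is 3. From dim ker(T − (5)·I) = 2, there are exactly 2 Jordan blocks for λ = 5.
Step 2 — from the minimal polynomial, the factor (x − 5)^2 tells us the largest block for λ = 5 has size 2.
Step 3 — with total size 3, 2 blocks, and largest block 2, the block sizes (in nonincreasing order) are [2, 1].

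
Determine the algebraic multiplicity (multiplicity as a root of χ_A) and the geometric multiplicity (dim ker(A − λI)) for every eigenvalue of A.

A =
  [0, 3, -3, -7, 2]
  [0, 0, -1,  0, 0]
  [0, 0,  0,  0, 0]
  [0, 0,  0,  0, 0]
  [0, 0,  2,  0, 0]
λ = 0: alg = 5, geom = 3

Step 1 — factor the characteristic polynomial to read off the algebraic multiplicities:
  χ_A(x) = x^5

Step 2 — compute geometric multiplicities via the rank-nullity identity g(λ) = n − rank(A − λI):
  rank(A − (0)·I) = 2, so dim ker(A − (0)·I) = n − 2 = 3

Summary:
  λ = 0: algebraic multiplicity = 5, geometric multiplicity = 3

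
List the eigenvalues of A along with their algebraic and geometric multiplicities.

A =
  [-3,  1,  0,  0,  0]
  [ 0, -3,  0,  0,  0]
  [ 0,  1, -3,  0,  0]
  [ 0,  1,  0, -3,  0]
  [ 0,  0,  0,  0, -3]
λ = -3: alg = 5, geom = 4

Step 1 — factor the characteristic polynomial to read off the algebraic multiplicities:
  χ_A(x) = (x + 3)^5

Step 2 — compute geometric multiplicities via the rank-nullity identity g(λ) = n − rank(A − λI):
  rank(A − (-3)·I) = 1, so dim ker(A − (-3)·I) = n − 1 = 4

Summary:
  λ = -3: algebraic multiplicity = 5, geometric multiplicity = 4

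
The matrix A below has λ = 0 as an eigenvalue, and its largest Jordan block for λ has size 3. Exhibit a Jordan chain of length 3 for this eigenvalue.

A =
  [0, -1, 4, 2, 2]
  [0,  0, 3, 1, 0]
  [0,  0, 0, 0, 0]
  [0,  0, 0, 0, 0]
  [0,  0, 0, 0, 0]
A Jordan chain for λ = 0 of length 3:
v_1 = (-3, 0, 0, 0, 0)ᵀ
v_2 = (4, 3, 0, 0, 0)ᵀ
v_3 = (0, 0, 1, 0, 0)ᵀ

Let N = A − (0)·I. We want v_3 with N^3 v_3 = 0 but N^2 v_3 ≠ 0; then v_{j-1} := N · v_j for j = 3, …, 2.

Pick v_3 = (0, 0, 1, 0, 0)ᵀ.
Then v_2 = N · v_3 = (4, 3, 0, 0, 0)ᵀ.
Then v_1 = N · v_2 = (-3, 0, 0, 0, 0)ᵀ.

Sanity check: (A − (0)·I) v_1 = (0, 0, 0, 0, 0)ᵀ = 0. ✓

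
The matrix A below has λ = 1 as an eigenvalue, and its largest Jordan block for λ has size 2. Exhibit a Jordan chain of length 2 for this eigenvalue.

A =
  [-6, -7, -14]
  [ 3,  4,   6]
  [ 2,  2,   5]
A Jordan chain for λ = 1 of length 2:
v_1 = (-7, 3, 2)ᵀ
v_2 = (1, 0, 0)ᵀ

Let N = A − (1)·I. We want v_2 with N^2 v_2 = 0 but N^1 v_2 ≠ 0; then v_{j-1} := N · v_j for j = 2, …, 2.

Pick v_2 = (1, 0, 0)ᵀ.
Then v_1 = N · v_2 = (-7, 3, 2)ᵀ.

Sanity check: (A − (1)·I) v_1 = (0, 0, 0)ᵀ = 0. ✓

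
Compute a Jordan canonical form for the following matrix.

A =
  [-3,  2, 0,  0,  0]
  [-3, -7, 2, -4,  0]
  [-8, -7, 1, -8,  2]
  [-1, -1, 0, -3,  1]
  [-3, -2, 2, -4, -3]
J_3(-3) ⊕ J_2(-3)

The characteristic polynomial is
  det(x·I − A) = x^5 + 15*x^4 + 90*x^3 + 270*x^2 + 405*x + 243 = (x + 3)^5

Eigenvalues and multiplicities (the geometric multiplicity of λ is n − rank(A − λI), which equals the number of Jordan blocks for λ):
  λ = -3: algebraic multiplicity = 5, geometric multiplicity = 2

Determining the block sizes for each eigenvalue:
  λ = -3: with am = 5 and gm = 2, the partition is not yet determined (e.g. several partitions of 5 into 2 parts exist). Let N = A − (-3)·I. Computing rank(N^1) = 3, rank(N^2) = 1, rank(N^3) = 0; the number of blocks of size ≥ j is rank(N^{j−1}) − rank(N^j), giving [2, 2, 1]. So we have 1 block(s) of size 3, 1 block(s) of size 2 → block sizes [3, 2]

Assembling the blocks gives a Jordan form
J =
  [-3,  1,  0,  0,  0]
  [ 0, -3,  1,  0,  0]
  [ 0,  0, -3,  0,  0]
  [ 0,  0,  0, -3,  1]
  [ 0,  0,  0,  0, -3]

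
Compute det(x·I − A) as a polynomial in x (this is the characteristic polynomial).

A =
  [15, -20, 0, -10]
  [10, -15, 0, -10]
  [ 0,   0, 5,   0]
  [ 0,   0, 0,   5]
x^4 - 10*x^3 + 250*x - 625

Expanding det(x·I − A) (e.g. by cofactor expansion or by noting that A is similar to its Jordan form J, which has the same characteristic polynomial as A) gives
  χ_A(x) = x^4 - 10*x^3 + 250*x - 625
which factors as (x - 5)^3*(x + 5). The eigenvalues (with algebraic multiplicities) are λ = -5 with multiplicity 1, λ = 5 with multiplicity 3.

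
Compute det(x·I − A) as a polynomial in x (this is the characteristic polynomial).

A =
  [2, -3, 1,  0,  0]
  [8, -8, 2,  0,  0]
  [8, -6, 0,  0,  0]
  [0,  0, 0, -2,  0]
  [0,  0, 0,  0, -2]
x^5 + 10*x^4 + 40*x^3 + 80*x^2 + 80*x + 32

Expanding det(x·I − A) (e.g. by cofactor expansion or by noting that A is similar to its Jordan form J, which has the same characteristic polynomial as A) gives
  χ_A(x) = x^5 + 10*x^4 + 40*x^3 + 80*x^2 + 80*x + 32
which factors as (x + 2)^5. The eigenvalues (with algebraic multiplicities) are λ = -2 with multiplicity 5.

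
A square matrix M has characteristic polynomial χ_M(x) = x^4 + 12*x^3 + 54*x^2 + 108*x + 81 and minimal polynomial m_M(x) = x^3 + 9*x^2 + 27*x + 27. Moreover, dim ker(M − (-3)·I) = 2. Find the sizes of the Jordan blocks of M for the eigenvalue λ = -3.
Block sizes for λ = -3: [3, 1]

Step 1 — from the characteristic polynomial, algebraic multiplicity of λ = -3 is 4. From dim ker(M − (-3)·I) = 2, there are exactly 2 Jordan blocks for λ = -3.
Step 2 — from the minimal polynomial, the factor (x + 3)^3 tells us the largest block for λ = -3 has size 3.
Step 3 — with total size 4, 2 blocks, and largest block 3, the block sizes (in nonincreasing order) are [3, 1].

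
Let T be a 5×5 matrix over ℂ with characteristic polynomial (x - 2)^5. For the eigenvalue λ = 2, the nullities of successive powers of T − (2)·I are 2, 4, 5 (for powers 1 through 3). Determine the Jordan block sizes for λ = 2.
Block sizes for λ = 2: [3, 2]

From the dimensions of kernels of powers, the number of Jordan blocks of size at least j is d_j − d_{j−1} where d_j = dim ker(N^j) (with d_0 = 0). Computing the differences gives [2, 2, 1].
The number of blocks of size exactly k is (#blocks of size ≥ k) − (#blocks of size ≥ k + 1), so the partition is: 1 block(s) of size 2, 1 block(s) of size 3.
In nonincreasing order the block sizes are [3, 2].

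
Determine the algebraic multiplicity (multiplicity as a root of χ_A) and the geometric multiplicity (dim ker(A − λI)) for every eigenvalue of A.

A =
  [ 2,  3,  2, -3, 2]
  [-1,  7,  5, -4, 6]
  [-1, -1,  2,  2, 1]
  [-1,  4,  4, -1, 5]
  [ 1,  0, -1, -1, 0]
λ = 2: alg = 5, geom = 2

Step 1 — factor the characteristic polynomial to read off the algebraic multiplicities:
  χ_A(x) = (x - 2)^5

Step 2 — compute geometric multiplicities via the rank-nullity identity g(λ) = n − rank(A − λI):
  rank(A − (2)·I) = 3, so dim ker(A − (2)·I) = n − 3 = 2

Summary:
  λ = 2: algebraic multiplicity = 5, geometric multiplicity = 2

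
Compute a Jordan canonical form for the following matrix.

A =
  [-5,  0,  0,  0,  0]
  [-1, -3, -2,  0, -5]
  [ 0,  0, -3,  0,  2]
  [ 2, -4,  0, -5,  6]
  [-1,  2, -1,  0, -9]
J_3(-5) ⊕ J_1(-5) ⊕ J_1(-5)

The characteristic polynomial is
  det(x·I − A) = x^5 + 25*x^4 + 250*x^3 + 1250*x^2 + 3125*x + 3125 = (x + 5)^5

Eigenvalues and multiplicities (the geometric multiplicity of λ is n − rank(A − λI), which equals the number of Jordan blocks for λ):
  λ = -5: algebraic multiplicity = 5, geometric multiplicity = 3

Determining the block sizes for each eigenvalue:
  λ = -5: with am = 5 and gm = 3, the partition is not yet determined (e.g. several partitions of 5 into 3 parts exist). Let N = A − (-5)·I. Computing rank(N^1) = 2, rank(N^2) = 1, rank(N^3) = 0; the number of blocks of size ≥ j is rank(N^{j−1}) − rank(N^j), giving [3, 1, 1]. So we have 1 block(s) of size 3, 2 block(s) of size 1 → block sizes [3, 1, 1]

Assembling the blocks gives a Jordan form
J =
  [-5,  1,  0,  0,  0]
  [ 0, -5,  1,  0,  0]
  [ 0,  0, -5,  0,  0]
  [ 0,  0,  0, -5,  0]
  [ 0,  0,  0,  0, -5]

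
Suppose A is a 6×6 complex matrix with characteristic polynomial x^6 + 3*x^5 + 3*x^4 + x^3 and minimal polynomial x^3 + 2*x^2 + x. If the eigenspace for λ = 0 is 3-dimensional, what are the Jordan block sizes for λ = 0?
Block sizes for λ = 0: [1, 1, 1]

Step 1 — from the characteristic polynomial, algebraic multiplicity of λ = 0 is 3. From dim ker(A − (0)·I) = 3, there are exactly 3 Jordan blocks for λ = 0.
Step 2 — from the minimal polynomial, the factor (x − 0) tells us the largest block for λ = 0 has size 1.
Step 3 — with total size 3, 3 blocks, and largest block 1, the block sizes (in nonincreasing order) are [1, 1, 1].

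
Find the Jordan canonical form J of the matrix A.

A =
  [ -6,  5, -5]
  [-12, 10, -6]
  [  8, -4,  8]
J_2(4) ⊕ J_1(4)

The characteristic polynomial is
  det(x·I − A) = x^3 - 12*x^2 + 48*x - 64 = (x - 4)^3

Eigenvalues and multiplicities (the geometric multiplicity of λ is n − rank(A − λI), which equals the number of Jordan blocks for λ):
  λ = 4: algebraic multiplicity = 3, geometric multiplicity = 2

Determining the block sizes for each eigenvalue:
  λ = 4: 2 blocks summing to 3 forces exactly one block of size 2 and the rest size 1 → block sizes [2, 1]

Assembling the blocks gives a Jordan form
J =
  [4, 1, 0]
  [0, 4, 0]
  [0, 0, 4]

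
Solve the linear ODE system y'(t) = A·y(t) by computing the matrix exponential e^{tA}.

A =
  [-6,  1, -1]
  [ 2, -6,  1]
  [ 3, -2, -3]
e^{tA} =
  [-t*exp(-5*t) + exp(-5*t), t*exp(-5*t), -t*exp(-5*t)]
  [-t^2*exp(-5*t)/2 + 2*t*exp(-5*t), t^2*exp(-5*t)/2 - t*exp(-5*t) + exp(-5*t), -t^2*exp(-5*t)/2 + t*exp(-5*t)]
  [-t^2*exp(-5*t)/2 + 3*t*exp(-5*t), t^2*exp(-5*t)/2 - 2*t*exp(-5*t), -t^2*exp(-5*t)/2 + 2*t*exp(-5*t) + exp(-5*t)]

Strategy: write A = P · J · P⁻¹ where J is a Jordan canonical form, so e^{tA} = P · e^{tJ} · P⁻¹, and e^{tJ} can be computed block-by-block.

A has Jordan form
J =
  [-5,  1,  0]
  [ 0, -5,  1]
  [ 0,  0, -5]
(up to reordering of blocks).

Per-block formulas:
  For a 3×3 Jordan block J_3(-5): exp(t · J_3(-5)) = e^(-5t)·(I + t·N + (t^2/2)·N^2), where N is the 3×3 nilpotent shift.

After assembling e^{tJ} and conjugating by P, we get:

e^{tA} =
  [-t*exp(-5*t) + exp(-5*t), t*exp(-5*t), -t*exp(-5*t)]
  [-t^2*exp(-5*t)/2 + 2*t*exp(-5*t), t^2*exp(-5*t)/2 - t*exp(-5*t) + exp(-5*t), -t^2*exp(-5*t)/2 + t*exp(-5*t)]
  [-t^2*exp(-5*t)/2 + 3*t*exp(-5*t), t^2*exp(-5*t)/2 - 2*t*exp(-5*t), -t^2*exp(-5*t)/2 + 2*t*exp(-5*t) + exp(-5*t)]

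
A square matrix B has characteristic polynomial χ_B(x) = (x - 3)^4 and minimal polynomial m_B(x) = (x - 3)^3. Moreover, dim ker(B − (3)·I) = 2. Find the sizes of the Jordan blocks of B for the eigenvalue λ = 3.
Block sizes for λ = 3: [3, 1]

Step 1 — from the characteristic polynomial, algebraic multiplicity of λ = 3 is 4. From dim ker(B − (3)·I) = 2, there are exactly 2 Jordan blocks for λ = 3.
Step 2 — from the minimal polynomial, the factor (x − 3)^3 tells us the largest block for λ = 3 has size 3.
Step 3 — with total size 4, 2 blocks, and largest block 3, the block sizes (in nonincreasing order) are [3, 1].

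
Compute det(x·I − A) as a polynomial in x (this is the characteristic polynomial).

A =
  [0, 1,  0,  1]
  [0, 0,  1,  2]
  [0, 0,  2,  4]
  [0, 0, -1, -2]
x^4

Expanding det(x·I − A) (e.g. by cofactor expansion or by noting that A is similar to its Jordan form J, which has the same characteristic polynomial as A) gives
  χ_A(x) = x^4
which factors as x^4. The eigenvalues (with algebraic multiplicities) are λ = 0 with multiplicity 4.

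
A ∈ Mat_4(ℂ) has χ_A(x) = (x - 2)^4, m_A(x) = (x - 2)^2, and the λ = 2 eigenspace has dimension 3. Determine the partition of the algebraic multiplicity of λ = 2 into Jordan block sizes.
Block sizes for λ = 2: [2, 1, 1]

Step 1 — from the characteristic polynomial, algebraic multiplicity of λ = 2 is 4. From dim ker(A − (2)·I) = 3, there are exactly 3 Jordan blocks for λ = 2.
Step 2 — from the minimal polynomial, the factor (x − 2)^2 tells us the largest block for λ = 2 has size 2.
Step 3 — with total size 4, 3 blocks, and largest block 2, the block sizes (in nonincreasing order) are [2, 1, 1].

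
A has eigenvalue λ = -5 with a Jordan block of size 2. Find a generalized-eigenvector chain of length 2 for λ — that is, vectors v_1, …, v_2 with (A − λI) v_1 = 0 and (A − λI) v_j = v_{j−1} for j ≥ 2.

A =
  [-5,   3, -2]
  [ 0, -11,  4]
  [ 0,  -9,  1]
A Jordan chain for λ = -5 of length 2:
v_1 = (3, -6, -9)ᵀ
v_2 = (0, 1, 0)ᵀ

Let N = A − (-5)·I. We want v_2 with N^2 v_2 = 0 but N^1 v_2 ≠ 0; then v_{j-1} := N · v_j for j = 2, …, 2.

Pick v_2 = (0, 1, 0)ᵀ.
Then v_1 = N · v_2 = (3, -6, -9)ᵀ.

Sanity check: (A − (-5)·I) v_1 = (0, 0, 0)ᵀ = 0. ✓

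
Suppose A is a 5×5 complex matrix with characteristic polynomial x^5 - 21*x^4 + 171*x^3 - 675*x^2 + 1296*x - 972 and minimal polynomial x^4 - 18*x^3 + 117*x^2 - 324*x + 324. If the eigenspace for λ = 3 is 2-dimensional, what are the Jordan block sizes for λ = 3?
Block sizes for λ = 3: [2, 1]

Step 1 — from the characteristic polynomial, algebraic multiplicity of λ = 3 is 3. From dim ker(A − (3)·I) = 2, there are exactly 2 Jordan blocks for λ = 3.
Step 2 — from the minimal polynomial, the factor (x − 3)^2 tells us the largest block for λ = 3 has size 2.
Step 3 — with total size 3, 2 blocks, and largest block 2, the block sizes (in nonincreasing order) are [2, 1].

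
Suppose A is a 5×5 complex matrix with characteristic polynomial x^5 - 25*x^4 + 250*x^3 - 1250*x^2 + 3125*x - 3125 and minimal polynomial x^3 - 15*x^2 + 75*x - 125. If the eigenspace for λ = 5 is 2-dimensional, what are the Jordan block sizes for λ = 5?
Block sizes for λ = 5: [3, 2]

Step 1 — from the characteristic polynomial, algebraic multiplicity of λ = 5 is 5. From dim ker(A − (5)·I) = 2, there are exactly 2 Jordan blocks for λ = 5.
Step 2 — from the minimal polynomial, the factor (x − 5)^3 tells us the largest block for λ = 5 has size 3.
Step 3 — with total size 5, 2 blocks, and largest block 3, the block sizes (in nonincreasing order) are [3, 2].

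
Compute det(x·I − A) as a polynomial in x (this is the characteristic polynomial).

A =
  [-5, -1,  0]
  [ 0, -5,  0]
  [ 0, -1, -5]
x^3 + 15*x^2 + 75*x + 125

Expanding det(x·I − A) (e.g. by cofactor expansion or by noting that A is similar to its Jordan form J, which has the same characteristic polynomial as A) gives
  χ_A(x) = x^3 + 15*x^2 + 75*x + 125
which factors as (x + 5)^3. The eigenvalues (with algebraic multiplicities) are λ = -5 with multiplicity 3.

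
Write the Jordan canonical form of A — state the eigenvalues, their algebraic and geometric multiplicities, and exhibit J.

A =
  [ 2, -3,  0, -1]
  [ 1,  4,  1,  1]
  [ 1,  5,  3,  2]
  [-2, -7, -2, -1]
J_3(2) ⊕ J_1(2)

The characteristic polynomial is
  det(x·I − A) = x^4 - 8*x^3 + 24*x^2 - 32*x + 16 = (x - 2)^4

Eigenvalues and multiplicities (the geometric multiplicity of λ is n − rank(A − λI), which equals the number of Jordan blocks for λ):
  λ = 2: algebraic multiplicity = 4, geometric multiplicity = 2

Determining the block sizes for each eigenvalue:
  λ = 2: with am = 4 and gm = 2, the partition is not yet determined (e.g. several partitions of 4 into 2 parts exist). Let N = A − (2)·I. Computing rank(N^1) = 2, rank(N^2) = 1, rank(N^3) = 0; the number of blocks of size ≥ j is rank(N^{j−1}) − rank(N^j), giving [2, 1, 1]. So we have 1 block(s) of size 3, 1 block(s) of size 1 → block sizes [3, 1]

Assembling the blocks gives a Jordan form
J =
  [2, 1, 0, 0]
  [0, 2, 1, 0]
  [0, 0, 2, 0]
  [0, 0, 0, 2]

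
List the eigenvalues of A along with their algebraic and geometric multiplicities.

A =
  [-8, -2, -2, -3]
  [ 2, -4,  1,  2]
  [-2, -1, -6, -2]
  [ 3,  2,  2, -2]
λ = -5: alg = 4, geom = 2

Step 1 — factor the characteristic polynomial to read off the algebraic multiplicities:
  χ_A(x) = (x + 5)^4

Step 2 — compute geometric multiplicities via the rank-nullity identity g(λ) = n − rank(A − λI):
  rank(A − (-5)·I) = 2, so dim ker(A − (-5)·I) = n − 2 = 2

Summary:
  λ = -5: algebraic multiplicity = 4, geometric multiplicity = 2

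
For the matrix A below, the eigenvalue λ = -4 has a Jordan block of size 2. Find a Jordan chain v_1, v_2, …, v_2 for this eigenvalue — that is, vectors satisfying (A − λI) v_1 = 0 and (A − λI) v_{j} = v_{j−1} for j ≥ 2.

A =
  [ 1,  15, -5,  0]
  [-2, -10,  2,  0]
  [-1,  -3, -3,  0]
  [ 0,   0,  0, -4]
A Jordan chain for λ = -4 of length 2:
v_1 = (5, -2, -1, 0)ᵀ
v_2 = (1, 0, 0, 0)ᵀ

Let N = A − (-4)·I. We want v_2 with N^2 v_2 = 0 but N^1 v_2 ≠ 0; then v_{j-1} := N · v_j for j = 2, …, 2.

Pick v_2 = (1, 0, 0, 0)ᵀ.
Then v_1 = N · v_2 = (5, -2, -1, 0)ᵀ.

Sanity check: (A − (-4)·I) v_1 = (0, 0, 0, 0)ᵀ = 0. ✓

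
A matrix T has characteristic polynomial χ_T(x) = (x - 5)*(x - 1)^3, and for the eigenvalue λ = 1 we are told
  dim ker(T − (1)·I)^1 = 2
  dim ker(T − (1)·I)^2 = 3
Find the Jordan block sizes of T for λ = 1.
Block sizes for λ = 1: [2, 1]

From the dimensions of kernels of powers, the number of Jordan blocks of size at least j is d_j − d_{j−1} where d_j = dim ker(N^j) (with d_0 = 0). Computing the differences gives [2, 1].
The number of blocks of size exactly k is (#blocks of size ≥ k) − (#blocks of size ≥ k + 1), so the partition is: 1 block(s) of size 1, 1 block(s) of size 2.
In nonincreasing order the block sizes are [2, 1].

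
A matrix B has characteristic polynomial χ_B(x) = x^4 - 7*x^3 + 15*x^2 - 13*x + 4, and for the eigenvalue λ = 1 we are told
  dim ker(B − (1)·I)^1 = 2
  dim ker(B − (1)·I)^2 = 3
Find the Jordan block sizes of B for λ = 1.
Block sizes for λ = 1: [2, 1]

From the dimensions of kernels of powers, the number of Jordan blocks of size at least j is d_j − d_{j−1} where d_j = dim ker(N^j) (with d_0 = 0). Computing the differences gives [2, 1].
The number of blocks of size exactly k is (#blocks of size ≥ k) − (#blocks of size ≥ k + 1), so the partition is: 1 block(s) of size 1, 1 block(s) of size 2.
In nonincreasing order the block sizes are [2, 1].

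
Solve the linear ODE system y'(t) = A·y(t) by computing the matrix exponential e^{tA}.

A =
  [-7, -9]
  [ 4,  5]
e^{tA} =
  [-6*t*exp(-t) + exp(-t), -9*t*exp(-t)]
  [4*t*exp(-t), 6*t*exp(-t) + exp(-t)]

Strategy: write A = P · J · P⁻¹ where J is a Jordan canonical form, so e^{tA} = P · e^{tJ} · P⁻¹, and e^{tJ} can be computed block-by-block.

A has Jordan form
J =
  [-1,  1]
  [ 0, -1]
(up to reordering of blocks).

Per-block formulas:
  For a 2×2 Jordan block J_2(-1): exp(t · J_2(-1)) = e^(-1t)·(I + t·N), where N is the 2×2 nilpotent shift.

After assembling e^{tJ} and conjugating by P, we get:

e^{tA} =
  [-6*t*exp(-t) + exp(-t), -9*t*exp(-t)]
  [4*t*exp(-t), 6*t*exp(-t) + exp(-t)]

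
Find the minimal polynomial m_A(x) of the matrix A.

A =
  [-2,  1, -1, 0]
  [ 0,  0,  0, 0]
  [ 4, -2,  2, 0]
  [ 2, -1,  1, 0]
x^2

The characteristic polynomial is χ_A(x) = x^4, so the eigenvalues are known. The minimal polynomial is
  m_A(x) = Π_λ (x − λ)^{k_λ}
where k_λ is the size of the *largest* Jordan block for λ (equivalently, the smallest k with (A − λI)^k v = 0 for every generalised eigenvector v of λ).

  λ = 0: largest Jordan block has size 2, contributing (x − 0)^2

So m_A(x) = x^2 = x^2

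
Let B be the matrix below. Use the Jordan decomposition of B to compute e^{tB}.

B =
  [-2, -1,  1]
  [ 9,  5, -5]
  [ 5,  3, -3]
e^{tB} =
  [1 - 2*t, -t, t]
  [t^2 + 9*t, t^2/2 + 5*t + 1, -t^2/2 - 5*t]
  [t^2 + 5*t, t^2/2 + 3*t, -t^2/2 - 3*t + 1]

Strategy: write B = P · J · P⁻¹ where J is a Jordan canonical form, so e^{tB} = P · e^{tJ} · P⁻¹, and e^{tJ} can be computed block-by-block.

B has Jordan form
J =
  [0, 1, 0]
  [0, 0, 1]
  [0, 0, 0]
(up to reordering of blocks).

Per-block formulas:
  For a 3×3 Jordan block J_3(0): exp(t · J_3(0)) = e^(0t)·(I + t·N + (t^2/2)·N^2), where N is the 3×3 nilpotent shift.

After assembling e^{tJ} and conjugating by P, we get:

e^{tB} =
  [1 - 2*t, -t, t]
  [t^2 + 9*t, t^2/2 + 5*t + 1, -t^2/2 - 5*t]
  [t^2 + 5*t, t^2/2 + 3*t, -t^2/2 - 3*t + 1]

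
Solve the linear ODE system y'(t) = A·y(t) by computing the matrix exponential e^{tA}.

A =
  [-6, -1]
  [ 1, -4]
e^{tA} =
  [-t*exp(-5*t) + exp(-5*t), -t*exp(-5*t)]
  [t*exp(-5*t), t*exp(-5*t) + exp(-5*t)]

Strategy: write A = P · J · P⁻¹ where J is a Jordan canonical form, so e^{tA} = P · e^{tJ} · P⁻¹, and e^{tJ} can be computed block-by-block.

A has Jordan form
J =
  [-5,  1]
  [ 0, -5]
(up to reordering of blocks).

Per-block formulas:
  For a 2×2 Jordan block J_2(-5): exp(t · J_2(-5)) = e^(-5t)·(I + t·N), where N is the 2×2 nilpotent shift.

After assembling e^{tJ} and conjugating by P, we get:

e^{tA} =
  [-t*exp(-5*t) + exp(-5*t), -t*exp(-5*t)]
  [t*exp(-5*t), t*exp(-5*t) + exp(-5*t)]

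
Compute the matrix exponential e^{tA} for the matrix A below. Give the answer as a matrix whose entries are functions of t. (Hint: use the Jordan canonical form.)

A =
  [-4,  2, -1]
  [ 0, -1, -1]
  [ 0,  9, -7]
e^{tA} =
  [exp(-4*t), -3*t^2*exp(-4*t)/2 + 2*t*exp(-4*t), t^2*exp(-4*t)/2 - t*exp(-4*t)]
  [0, 3*t*exp(-4*t) + exp(-4*t), -t*exp(-4*t)]
  [0, 9*t*exp(-4*t), -3*t*exp(-4*t) + exp(-4*t)]

Strategy: write A = P · J · P⁻¹ where J is a Jordan canonical form, so e^{tA} = P · e^{tJ} · P⁻¹, and e^{tJ} can be computed block-by-block.

A has Jordan form
J =
  [-4,  1,  0]
  [ 0, -4,  1]
  [ 0,  0, -4]
(up to reordering of blocks).

Per-block formulas:
  For a 3×3 Jordan block J_3(-4): exp(t · J_3(-4)) = e^(-4t)·(I + t·N + (t^2/2)·N^2), where N is the 3×3 nilpotent shift.

After assembling e^{tJ} and conjugating by P, we get:

e^{tA} =
  [exp(-4*t), -3*t^2*exp(-4*t)/2 + 2*t*exp(-4*t), t^2*exp(-4*t)/2 - t*exp(-4*t)]
  [0, 3*t*exp(-4*t) + exp(-4*t), -t*exp(-4*t)]
  [0, 9*t*exp(-4*t), -3*t*exp(-4*t) + exp(-4*t)]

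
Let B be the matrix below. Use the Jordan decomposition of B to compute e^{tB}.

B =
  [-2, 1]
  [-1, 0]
e^{tB} =
  [-t*exp(-t) + exp(-t), t*exp(-t)]
  [-t*exp(-t), t*exp(-t) + exp(-t)]

Strategy: write B = P · J · P⁻¹ where J is a Jordan canonical form, so e^{tB} = P · e^{tJ} · P⁻¹, and e^{tJ} can be computed block-by-block.

B has Jordan form
J =
  [-1,  1]
  [ 0, -1]
(up to reordering of blocks).

Per-block formulas:
  For a 2×2 Jordan block J_2(-1): exp(t · J_2(-1)) = e^(-1t)·(I + t·N), where N is the 2×2 nilpotent shift.

After assembling e^{tJ} and conjugating by P, we get:

e^{tB} =
  [-t*exp(-t) + exp(-t), t*exp(-t)]
  [-t*exp(-t), t*exp(-t) + exp(-t)]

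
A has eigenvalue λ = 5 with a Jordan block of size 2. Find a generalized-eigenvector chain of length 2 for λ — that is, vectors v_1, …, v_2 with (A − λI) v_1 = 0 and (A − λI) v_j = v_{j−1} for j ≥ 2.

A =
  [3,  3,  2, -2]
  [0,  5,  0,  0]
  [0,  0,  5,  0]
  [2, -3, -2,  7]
A Jordan chain for λ = 5 of length 2:
v_1 = (-2, 0, 0, 2)ᵀ
v_2 = (1, 0, 0, 0)ᵀ

Let N = A − (5)·I. We want v_2 with N^2 v_2 = 0 but N^1 v_2 ≠ 0; then v_{j-1} := N · v_j for j = 2, …, 2.

Pick v_2 = (1, 0, 0, 0)ᵀ.
Then v_1 = N · v_2 = (-2, 0, 0, 2)ᵀ.

Sanity check: (A − (5)·I) v_1 = (0, 0, 0, 0)ᵀ = 0. ✓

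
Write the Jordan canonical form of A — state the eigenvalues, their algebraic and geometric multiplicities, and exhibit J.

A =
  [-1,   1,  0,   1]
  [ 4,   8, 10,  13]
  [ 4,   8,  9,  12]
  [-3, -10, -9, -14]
J_3(-1) ⊕ J_1(5)

The characteristic polynomial is
  det(x·I − A) = x^4 - 2*x^3 - 12*x^2 - 14*x - 5 = (x - 5)*(x + 1)^3

Eigenvalues and multiplicities (the geometric multiplicity of λ is n − rank(A − λI), which equals the number of Jordan blocks for λ):
  λ = -1: algebraic multiplicity = 3, geometric multiplicity = 1
  λ = 5: algebraic multiplicity = 1, geometric multiplicity = 1

Determining the block sizes for each eigenvalue:
  λ = -1: one block (gm = 1), so the single block has size am = 3 → block sizes [3]
  λ = 5: one block (gm = 1), so the single block has size am = 1 → block sizes [1]

Assembling the blocks gives a Jordan form
J =
  [-1,  1,  0, 0]
  [ 0, -1,  1, 0]
  [ 0,  0, -1, 0]
  [ 0,  0,  0, 5]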